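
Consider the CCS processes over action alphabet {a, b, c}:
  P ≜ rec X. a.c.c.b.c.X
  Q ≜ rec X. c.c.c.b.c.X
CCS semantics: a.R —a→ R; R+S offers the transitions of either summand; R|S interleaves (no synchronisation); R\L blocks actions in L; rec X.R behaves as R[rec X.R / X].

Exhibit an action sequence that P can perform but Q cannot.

a

P's transition system — 5 states:
  u0 = rec X. a.c.c.b.c.X → —a→ u1
  u1 = c.c.b.c.(rec X. a.c.c.b.c.X) → —c→ u2
  u2 = c.b.c.(rec X. a.c.c.b.c.X) → —c→ u3
  u3 = b.c.(rec X. a.c.c.b.c.X) → —b→ u4
  u4 = c.(rec X. a.c.c.b.c.X) → —c→ u0
Q's transition system — 5 states:
  v0 = rec X. c.c.c.b.c.X → —c→ v1
  v1 = c.c.b.c.(rec X. c.c.c.b.c.X) → —c→ v2
  v2 = c.b.c.(rec X. c.c.c.b.c.X) → —c→ v3
  v3 = b.c.(rec X. c.c.c.b.c.X) → —b→ v4
  v4 = c.(rec X. c.c.c.b.c.X) → —c→ v0
Run σ = ⟨a⟩ on P: start {u0}
  after a @ step 1: {u1}
  ✓ P
Run σ = ⟨a⟩ on Q: start {v0}
  after a @ step 1: no successor for Q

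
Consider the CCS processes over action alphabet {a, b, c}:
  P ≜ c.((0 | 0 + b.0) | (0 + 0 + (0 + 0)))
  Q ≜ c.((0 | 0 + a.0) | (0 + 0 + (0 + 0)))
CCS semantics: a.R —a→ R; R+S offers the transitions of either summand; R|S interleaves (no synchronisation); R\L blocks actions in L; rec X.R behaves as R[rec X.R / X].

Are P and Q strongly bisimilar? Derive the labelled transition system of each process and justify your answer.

LTS(P): 3 reachable states
  u0 = c.((0 | 0 + b.0) | (0 + 0 + (0 + 0))) ⊢ =c=> u1
  u1 = (0 | 0 + b.0) | (0 + 0 + (0 + 0)) ⊢ =b=> u2
  u2 = 0 | (0 + 0 + (0 + 0)) ⊢ stopped
LTS(Q): 3 reachable states
  v0 = c.((0 | 0 + a.0) | (0 + 0 + (0 + 0))) ⊢ =c=> v1
  v1 = (0 | 0 + a.0) | (0 + 0 + (0 + 0)) ⊢ =a=> v2
  v2 = 0 | (0 + 0 + (0 + 0)) ⊢ stopped
Bisimilarity quotient blocks:
  B0 = {u0}
  B1 = {u1}
  B2 = {u2, v2}
  B3 = {v0}
  B4 = {v1}
u0 ∈ B0, v0 ∈ B3 → different blocks

NO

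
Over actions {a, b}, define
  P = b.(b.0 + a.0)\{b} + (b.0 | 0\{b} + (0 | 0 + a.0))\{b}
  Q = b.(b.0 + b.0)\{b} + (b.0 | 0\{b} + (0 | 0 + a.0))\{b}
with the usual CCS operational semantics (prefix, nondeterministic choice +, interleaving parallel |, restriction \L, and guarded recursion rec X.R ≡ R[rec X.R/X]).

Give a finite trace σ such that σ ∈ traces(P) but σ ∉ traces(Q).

Reachable graph of P (3 states):
  s0 = b.(b.0 + a.0)\{b} + (b.0 | 0\{b} + (0 | 0 + a.0))\{b} ⊢ —a→ s1, —b→ s2
  s1 = 0\{b} ⊢ stopped
  s2 = (b.0 + a.0)\{b} ⊢ —a→ s1
Reachable graph of Q (3 states):
  t0 = b.(b.0 + b.0)\{b} + (b.0 | 0\{b} + (0 | 0 + a.0))\{b} ⊢ —a→ t1, —b→ t2
  t1 = 0\{b} ⊢ stopped
  t2 = (b.0 + b.0)\{b} ⊢ stopped
Trace ⟨ba⟩ through P, begin at {s0}:
  after b @ step 1: {s2}
  after a @ step 2: {s1}
  P completes σ.
Trace ⟨ba⟩ through Q, begin at {t0}:
  after b @ step 1: {t2}
  after a @ step 2: no successor for Q

ba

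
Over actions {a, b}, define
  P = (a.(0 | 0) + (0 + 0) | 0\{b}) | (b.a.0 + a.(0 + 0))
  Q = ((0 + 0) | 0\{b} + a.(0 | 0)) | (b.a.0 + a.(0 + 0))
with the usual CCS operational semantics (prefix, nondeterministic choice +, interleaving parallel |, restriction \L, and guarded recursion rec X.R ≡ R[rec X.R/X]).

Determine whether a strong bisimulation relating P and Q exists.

YES

LTS(P): 8 reachable states
  u0 = (a.(0 | 0) + (0 + 0) | 0\{b}) | (b.a.0 + a.(0 + 0)) → --a--▸ u1, --a--▸ u2, --b--▸ u3
  u1 = (a.(0 | 0) + (0 + 0) | 0\{b}) | (0 + 0) → --a--▸ u4
  u2 = 0 | 0 | (b.a.0 + a.(0 + 0)) → --a--▸ u4, --b--▸ u5
  u3 = (a.(0 | 0) + (0 + 0) | 0\{b}) | a.0 → --a--▸ u5, --a--▸ u6
  u4 = 0 | 0 | (0 + 0) → ∅
  u5 = 0 | 0 | a.0 → --a--▸ u7
  u6 = (a.(0 | 0) + (0 + 0) | 0\{b}) | 0 → --a--▸ u7
  u7 = 0 | 0 | 0 → ∅
LTS(Q): 8 reachable states
  v0 = ((0 + 0) | 0\{b} + a.(0 | 0)) | (b.a.0 + a.(0 + 0)) → --a--▸ v1, --a--▸ v2, --b--▸ v3
  v1 = ((0 + 0) | 0\{b} + a.(0 | 0)) | (0 + 0) → --a--▸ v4
  v2 = 0 | 0 | (b.a.0 + a.(0 + 0)) → --a--▸ v4, --b--▸ v5
  v3 = ((0 + 0) | 0\{b} + a.(0 | 0)) | a.0 → --a--▸ v5, --a--▸ v6
  v4 = 0 | 0 | (0 + 0) → ∅
  v5 = 0 | 0 | a.0 → --a--▸ v7
  v6 = ((0 + 0) | 0\{b} + a.(0 | 0)) | 0 → --a--▸ v7
  v7 = 0 | 0 | 0 → ∅
Partition-refinement fixed point:
  B0 = {u0, v0}
  B1 = {u2, v2}
  B2 = {u1, u5, u6, v1, v5, v6}
  B3 = {u4, u7, v4, v7}
  B4 = {u3, v3}
u0 ∈ B0, v0 ∈ B0 → same block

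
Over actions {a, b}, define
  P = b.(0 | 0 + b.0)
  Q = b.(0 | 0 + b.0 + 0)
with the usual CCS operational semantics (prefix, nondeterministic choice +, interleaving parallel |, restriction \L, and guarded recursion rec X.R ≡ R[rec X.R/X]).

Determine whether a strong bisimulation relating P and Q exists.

P ~ Q

LTS(P): 3 reachable states
  p0 = b.(0 | 0 + b.0) ⊢ =b=> p1
  p1 = 0 | 0 + b.0 ⊢ =b=> p2
  p2 = 0 ⊢ deadlocked
LTS(Q): 3 reachable states
  q0 = b.(0 | 0 + b.0 + 0) ⊢ =b=> q1
  q1 = 0 | 0 + b.0 + 0 ⊢ =b=> q2
  q2 = 0 ⊢ deadlocked
Partition-refinement fixed point:
  B0 = {p0, q0}
  B1 = {p1, q1}
  B2 = {p2, q2}
p0 ∈ B0, q0 ∈ B0 → same block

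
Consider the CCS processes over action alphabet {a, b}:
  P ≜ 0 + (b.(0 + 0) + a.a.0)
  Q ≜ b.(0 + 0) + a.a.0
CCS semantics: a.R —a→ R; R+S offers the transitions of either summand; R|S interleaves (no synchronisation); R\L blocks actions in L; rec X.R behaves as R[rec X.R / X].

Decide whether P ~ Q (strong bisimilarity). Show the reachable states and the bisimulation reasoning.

LTS(P): 4 reachable states
  p0 = 0 + (b.(0 + 0) + a.a.0) ⊢ --a--▸ p1, --b--▸ p2
  p1 = a.0 ⊢ --a--▸ p3
  p2 = 0 + 0 ⊢ ·
  p3 = 0 ⊢ ·
LTS(Q): 4 reachable states
  q0 = b.(0 + 0) + a.a.0 ⊢ --a--▸ q1, --b--▸ q2
  q1 = a.0 ⊢ --a--▸ q3
  q2 = 0 + 0 ⊢ ·
  q3 = 0 ⊢ ·
Coarsest stable partition (strong bisimilarity classes):
  B0 = {p0, q0}
  B1 = {p2, p3, q2, q3}
  B2 = {p1, q1}
p0 ∈ B0, q0 ∈ B0 → same block

bisimilar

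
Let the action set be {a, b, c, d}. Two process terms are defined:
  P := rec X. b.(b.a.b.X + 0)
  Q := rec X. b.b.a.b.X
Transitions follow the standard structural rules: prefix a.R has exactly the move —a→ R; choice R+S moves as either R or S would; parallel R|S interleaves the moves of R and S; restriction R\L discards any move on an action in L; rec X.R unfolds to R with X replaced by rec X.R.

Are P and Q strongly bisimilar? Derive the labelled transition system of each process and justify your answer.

P ~ Q

LTS(P): 4 reachable states
  u0 = rec X. b.(b.a.b.X + 0) :: -b-> u1
  u1 = b.a.b.(rec X. b.(b.a.b.X + 0)) + 0 :: -b-> u2
  u2 = a.b.(rec X. b.(b.a.b.X + 0)) :: -a-> u3
  u3 = b.(rec X. b.(b.a.b.X + 0)) :: -b-> u0
LTS(Q): 4 reachable states
  v0 = rec X. b.b.a.b.X :: -b-> v1
  v1 = b.a.b.(rec X. b.b.a.b.X) :: -b-> v2
  v2 = a.b.(rec X. b.b.a.b.X) :: -a-> v3
  v3 = b.(rec X. b.b.a.b.X) :: -b-> v0
Coarsest stable partition (strong bisimilarity classes):
  B0 = {u0, v0}
  B1 = {u1, v1}
  B2 = {u2, v2}
  B3 = {u3, v3}
u0 ∈ B0, v0 ∈ B0 → same block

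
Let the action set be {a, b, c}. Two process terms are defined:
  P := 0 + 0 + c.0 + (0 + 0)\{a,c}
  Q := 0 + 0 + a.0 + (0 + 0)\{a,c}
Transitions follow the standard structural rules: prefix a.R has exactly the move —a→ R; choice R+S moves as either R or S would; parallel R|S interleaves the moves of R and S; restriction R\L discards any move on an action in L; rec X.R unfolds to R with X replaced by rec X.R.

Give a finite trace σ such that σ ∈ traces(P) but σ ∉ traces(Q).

c

P's transition system — 2 states:
  p0 = 0 + 0 + c.0 + (0 + 0)\{a,c} → -c-> p1
  p1 = 0 → stopped
Q's transition system — 2 states:
  q0 = 0 + 0 + a.0 + (0 + 0)\{a,c} → -a-> q1
  q1 = 0 → stopped
Trace ⟨c⟩ through P, begin at {p0}:
  [1] c ⇒ {p1}
  — P admits the full trace.
Trace ⟨c⟩ through Q, begin at {q0}:
  [1] c ⇒ no successor for Q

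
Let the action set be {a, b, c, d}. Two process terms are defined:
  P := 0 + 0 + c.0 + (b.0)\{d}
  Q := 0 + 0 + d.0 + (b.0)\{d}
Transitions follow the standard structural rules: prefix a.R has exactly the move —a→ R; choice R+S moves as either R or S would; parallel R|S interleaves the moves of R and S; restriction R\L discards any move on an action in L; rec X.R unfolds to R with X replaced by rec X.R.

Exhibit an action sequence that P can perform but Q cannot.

P's transition system — 3 states:
  p0 = 0 + 0 + c.0 + (b.0)\{d} :: -b-> p1, -c-> p2
  p1 = 0\{d} :: stopped
  p2 = 0 :: stopped
Q's transition system — 3 states:
  q0 = 0 + 0 + d.0 + (b.0)\{d} :: -b-> q1, -d-> q2
  q1 = 0\{d} :: stopped
  q2 = 0 :: stopped
Executing c from P (initial set {p0}):
  after c @ step 1: {p2}
  — P admits the full trace.
Executing c from Q (initial set {q0}):
  after c @ step 1: ∅  — Q cannot continue

c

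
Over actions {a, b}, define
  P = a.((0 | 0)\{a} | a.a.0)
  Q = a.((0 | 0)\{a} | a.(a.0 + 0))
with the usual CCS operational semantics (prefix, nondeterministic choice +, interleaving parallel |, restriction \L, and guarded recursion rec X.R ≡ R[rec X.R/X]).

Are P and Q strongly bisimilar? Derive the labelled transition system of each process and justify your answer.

LTS(P): 4 reachable states
  m0 = a.((0 | 0)\{a} | a.a.0) :: --a--▸ m1
  m1 = (0 | 0)\{a} | a.a.0 :: --a--▸ m2
  m2 = (0 | 0)\{a} | a.0 :: --a--▸ m3
  m3 = (0 | 0)\{a} | 0 :: deadlocked
LTS(Q): 4 reachable states
  n0 = a.((0 | 0)\{a} | a.(a.0 + 0)) :: --a--▸ n1
  n1 = (0 | 0)\{a} | a.(a.0 + 0) :: --a--▸ n2
  n2 = (0 | 0)\{a} | (a.0 + 0) :: --a--▸ n3
  n3 = (0 | 0)\{a} | 0 :: deadlocked
Bisimilarity quotient blocks:
  B0 = {m0, n0}
  B1 = {m1, n1}
  B2 = {m2, n2}
  B3 = {m3, n3}
m0 ∈ B0, n0 ∈ B0 → same block

bisimilar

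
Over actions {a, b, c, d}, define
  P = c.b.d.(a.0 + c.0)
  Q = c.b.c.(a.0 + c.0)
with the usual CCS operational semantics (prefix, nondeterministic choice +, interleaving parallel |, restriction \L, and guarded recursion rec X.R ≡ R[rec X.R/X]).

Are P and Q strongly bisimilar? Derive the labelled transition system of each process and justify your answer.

not bisimilar

P's transition system — 5 states:
  m0 = c.b.d.(a.0 + c.0) | =c=> m1
  m1 = b.d.(a.0 + c.0) | =b=> m2
  m2 = d.(a.0 + c.0) | =d=> m3
  m3 = a.0 + c.0 | =a=> m4, =c=> m4
  m4 = 0 | ∅
Q's transition system — 5 states:
  n0 = c.b.c.(a.0 + c.0) | =c=> n1
  n1 = b.c.(a.0 + c.0) | =b=> n2
  n2 = c.(a.0 + c.0) | =c=> n3
  n3 = a.0 + c.0 | =a=> n4, =c=> n4
  n4 = 0 | ∅
Bisimilarity quotient blocks:
  B0 = {m0}
  B1 = {m1}
  B2 = {m2}
  B3 = {m3, n3}
  B4 = {m4, n4}
  B5 = {n0}
  B6 = {n1}
  B7 = {n2}
m0 ∈ B0, n0 ∈ B5 → different blocks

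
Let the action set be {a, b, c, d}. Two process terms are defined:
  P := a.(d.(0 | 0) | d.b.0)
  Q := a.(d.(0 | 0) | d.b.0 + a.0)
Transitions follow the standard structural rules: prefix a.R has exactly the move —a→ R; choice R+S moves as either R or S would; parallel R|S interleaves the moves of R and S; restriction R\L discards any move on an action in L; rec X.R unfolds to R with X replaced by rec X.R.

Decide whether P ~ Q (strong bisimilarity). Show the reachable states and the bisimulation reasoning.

not bisimilar

Reachable graph of P (7 states):
  s0 = a.(d.(0 | 0) | d.b.0) | ··a··> s1
  s1 = d.(0 | 0) | d.b.0 | ··d··> s2, ··d··> s3
  s2 = 0 | 0 | d.b.0 | ··d··> s4
  s3 = d.(0 | 0) | b.0 | ··b··> s5, ··d··> s4
  s4 = 0 | 0 | b.0 | ··b··> s6
  s5 = d.(0 | 0) | 0 | ··d··> s6
  s6 = 0 | 0 | 0 | (no moves)
Reachable graph of Q (8 states):
  t0 = a.(d.(0 | 0) | d.b.0 + a.0) | ··a··> t1
  t1 = d.(0 | 0) | d.b.0 + a.0 | ··a··> t2, ··d··> t3, ··d··> t4
  t2 = 0 | (no moves)
  t3 = 0 | 0 | d.b.0 | ··d··> t5
  t4 = d.(0 | 0) | b.0 | ··b··> t6, ··d··> t5
  t5 = 0 | 0 | b.0 | ··b··> t7
  t6 = d.(0 | 0) | 0 | ··d··> t7
  t7 = 0 | 0 | 0 | (no moves)
Coarsest stable partition (strong bisimilarity classes):
  B0 = {s0}
  B1 = {s1}
  B2 = {s3, t4}
  B3 = {s5, t6}
  B4 = {s6, t2, t7}
  B5 = {s4, t5}
  B6 = {s2, t3}
  B7 = {t0}
  B8 = {t1}
s0 ∈ B0, t0 ∈ B7 → different blocks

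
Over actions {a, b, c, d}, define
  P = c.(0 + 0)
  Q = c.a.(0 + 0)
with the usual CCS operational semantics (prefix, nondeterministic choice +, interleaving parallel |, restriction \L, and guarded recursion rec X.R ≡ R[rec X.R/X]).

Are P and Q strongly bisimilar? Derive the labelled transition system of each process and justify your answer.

P ≁ Q

P's transition system — 2 states:
  u0 = c.(0 + 0) → -c-> u1
  u1 = 0 + 0 → deadlocked
Q's transition system — 3 states:
  v0 = c.a.(0 + 0) → -c-> v1
  v1 = a.(0 + 0) → -a-> v2
  v2 = 0 + 0 → deadlocked
Bisimilarity quotient blocks:
  B0 = {u0}
  B1 = {u1, v2}
  B2 = {v0}
  B3 = {v1}
u0 ∈ B0, v0 ∈ B2 → different blocks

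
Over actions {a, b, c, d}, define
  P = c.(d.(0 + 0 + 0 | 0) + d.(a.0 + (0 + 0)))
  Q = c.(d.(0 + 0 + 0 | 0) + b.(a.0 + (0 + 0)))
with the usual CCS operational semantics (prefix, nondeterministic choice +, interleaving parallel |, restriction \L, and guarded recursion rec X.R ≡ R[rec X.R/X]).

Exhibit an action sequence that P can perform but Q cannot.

LTS(P): 5 reachable states
  s0 = c.(d.(0 + 0 + 0 | 0) + d.(a.0 + (0 + 0))) has moves -c-> s1
  s1 = d.(0 + 0 + 0 | 0) + d.(a.0 + (0 + 0)) has moves -d-> s2, -d-> s3
  s2 = 0 + 0 + 0 | 0 has moves stopped
  s3 = a.0 + (0 + 0) has moves -a-> s4
  s4 = 0 has moves stopped
LTS(Q): 5 reachable states
  t0 = c.(d.(0 + 0 + 0 | 0) + b.(a.0 + (0 + 0))) has moves -c-> t1
  t1 = d.(0 + 0 + 0 | 0) + b.(a.0 + (0 + 0)) has moves -b-> t2, -d-> t3
  t2 = a.0 + (0 + 0) has moves -a-> t4
  t3 = 0 + 0 + 0 | 0 has moves stopped
  t4 = 0 has moves stopped
Run σ = ⟨cda⟩ on P: start {s0}
  [1] c ⇒ {s1}
  [2] d ⇒ {s2, s3}
  [3] a ⇒ {s4}
  — P admits the full trace.
Run σ = ⟨cda⟩ on Q: start {t0}
  [1] c ⇒ {t1}
  [2] d ⇒ {t3}
  [3] a ⇒ no successor for Q

cda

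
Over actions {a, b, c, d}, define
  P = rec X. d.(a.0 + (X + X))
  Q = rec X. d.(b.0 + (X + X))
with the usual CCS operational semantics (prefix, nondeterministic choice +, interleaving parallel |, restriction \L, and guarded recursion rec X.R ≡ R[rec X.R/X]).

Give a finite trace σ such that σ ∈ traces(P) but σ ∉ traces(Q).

da

Reachable graph of P (3 states):
  u0 = rec X. d.(a.0 + (X + X)) :: =d=> u1
  u1 = a.0 + ((rec X. d.(a.0 + (X + X))) + (rec X. d.(a.0 + (X + X)))) :: =a=> u2, =d=> u1
  u2 = 0 :: deadlocked
Reachable graph of Q (3 states):
  v0 = rec X. d.(b.0 + (X + X)) :: =d=> v1
  v1 = b.0 + ((rec X. d.(b.0 + (X + X))) + (rec X. d.(b.0 + (X + X)))) :: =b=> v2, =d=> v1
  v2 = 0 :: deadlocked
Trace ⟨da⟩ through P, begin at {u0}:
  step 1 (d): {u1}
  step 2 (a): {u2}
  P completes σ.
Trace ⟨da⟩ through Q, begin at {v0}:
  step 1 (d): {v1}
  step 2 (a): ∅  — Q cannot continue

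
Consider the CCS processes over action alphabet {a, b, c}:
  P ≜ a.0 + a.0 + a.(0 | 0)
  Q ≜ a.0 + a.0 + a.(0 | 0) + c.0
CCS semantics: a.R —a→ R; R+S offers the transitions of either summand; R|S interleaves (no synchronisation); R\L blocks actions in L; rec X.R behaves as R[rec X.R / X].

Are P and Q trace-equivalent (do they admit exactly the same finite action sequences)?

LTS(P): 3 reachable states
  u0 = a.0 + a.0 + a.(0 | 0) | --a--▸ u1, --a--▸ u2
  u1 = 0 | ·
  u2 = 0 | 0 | ·
LTS(Q): 3 reachable states
  v0 = a.0 + a.0 + a.(0 | 0) + c.0 | --a--▸ v1, --a--▸ v2, --c--▸ v1
  v1 = 0 | ·
  v2 = 0 | 0 | ·
Run σ = ⟨c⟩ on Q: start {v0}
  after c @ step 1: {v1}
  — Q admits the full trace.
Run σ = ⟨c⟩ on P: start {u0}
  after c @ step 1: no successor for P

traces(P) ≠ traces(Q) — witness ⟨c⟩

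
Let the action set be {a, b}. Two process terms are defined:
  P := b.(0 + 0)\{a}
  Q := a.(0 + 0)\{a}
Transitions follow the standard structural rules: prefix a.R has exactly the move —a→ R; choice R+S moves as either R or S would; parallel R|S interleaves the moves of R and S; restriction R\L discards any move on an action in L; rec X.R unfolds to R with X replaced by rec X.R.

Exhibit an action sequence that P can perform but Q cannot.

LTS(P): 2 reachable states
  u0 = b.(0 + 0)\{a} has moves -b-> u1
  u1 = (0 + 0)\{a} has moves ·
LTS(Q): 2 reachable states
  v0 = a.(0 + 0)\{a} has moves -a-> v1
  v1 = (0 + 0)\{a} has moves ·
Run σ = ⟨b⟩ on P: start {u0}
  after b @ step 1: {u1}
  P completes σ.
Run σ = ⟨b⟩ on Q: start {v0}
  after b @ step 1: ∅ (Q stuck)

b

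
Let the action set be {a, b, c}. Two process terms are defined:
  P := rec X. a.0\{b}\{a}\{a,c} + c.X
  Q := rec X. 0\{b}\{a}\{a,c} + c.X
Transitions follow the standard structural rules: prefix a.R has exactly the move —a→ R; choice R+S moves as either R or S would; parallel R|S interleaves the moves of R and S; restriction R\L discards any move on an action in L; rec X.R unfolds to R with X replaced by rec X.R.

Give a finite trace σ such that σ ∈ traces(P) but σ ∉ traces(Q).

P's transition system — 2 states:
  p0 = rec X. a.0\{b}\{a}\{a,c} + c.X has moves =a=> p1, =c=> p0
  p1 = 0\{b}\{a}\{a,c} has moves ·
Q's transition system — 1 states:
  q0 = rec X. 0\{b}\{a}\{a,c} + c.X has moves =c=> q0
Executing a from P (initial set {p0}):
  [1] a ⇒ {p1}
  P completes σ.
Executing a from Q (initial set {q0}):
  [1] a ⇒ ∅ (Q stuck)

a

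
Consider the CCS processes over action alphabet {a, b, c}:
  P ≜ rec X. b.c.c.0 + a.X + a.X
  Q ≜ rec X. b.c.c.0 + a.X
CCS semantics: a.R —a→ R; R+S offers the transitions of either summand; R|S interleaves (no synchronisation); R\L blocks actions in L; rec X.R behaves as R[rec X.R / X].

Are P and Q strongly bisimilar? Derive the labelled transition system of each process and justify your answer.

P's transition system — 4 states:
  m0 = rec X. b.c.c.0 + a.X + a.X → --a--▸ m0, --b--▸ m1
  m1 = c.c.0 → --c--▸ m2
  m2 = c.0 → --c--▸ m3
  m3 = 0 → ∅
Q's transition system — 4 states:
  n0 = rec X. b.c.c.0 + a.X → --a--▸ n0, --b--▸ n1
  n1 = c.c.0 → --c--▸ n2
  n2 = c.0 → --c--▸ n3
  n3 = 0 → ∅
Coarsest stable partition (strong bisimilarity classes):
  B0 = {m0, n0}
  B1 = {m1, n1}
  B2 = {m2, n2}
  B3 = {m3, n3}
m0 ∈ B0, n0 ∈ B0 → same block

P ~ Q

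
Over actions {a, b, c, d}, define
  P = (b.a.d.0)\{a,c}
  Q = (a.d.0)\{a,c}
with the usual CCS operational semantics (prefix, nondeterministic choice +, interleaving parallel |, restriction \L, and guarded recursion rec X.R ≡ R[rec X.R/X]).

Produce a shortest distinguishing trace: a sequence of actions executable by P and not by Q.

b

LTS(P): 2 reachable states
  m0 = (b.a.d.0)\{a,c} :: -b-> m1
  m1 = (a.d.0)\{a,c} :: deadlocked
LTS(Q): 1 reachable states
  n0 = (a.d.0)\{a,c} :: deadlocked
Executing b from P (initial set {m0}):
  after b @ step 1: {m1}
  ✓ P
Executing b from Q (initial set {n0}):
  after b @ step 1: no successor for Q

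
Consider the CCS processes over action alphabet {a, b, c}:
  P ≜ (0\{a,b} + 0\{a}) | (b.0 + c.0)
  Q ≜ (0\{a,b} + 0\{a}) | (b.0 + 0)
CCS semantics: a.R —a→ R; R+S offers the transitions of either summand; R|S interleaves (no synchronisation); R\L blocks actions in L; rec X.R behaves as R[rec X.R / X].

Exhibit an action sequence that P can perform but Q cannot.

c

Reachable graph of P (2 states):
  s0 = (0\{a,b} + 0\{a}) | (b.0 + c.0) | —b→ s1, —c→ s1
  s1 = (0\{a,b} + 0\{a}) | 0 | stopped
Reachable graph of Q (2 states):
  t0 = (0\{a,b} + 0\{a}) | (b.0 + 0) | —b→ t1
  t1 = (0\{a,b} + 0\{a}) | 0 | stopped
Trace ⟨c⟩ through P, begin at {s0}:
  after c @ step 1: {s1}
  — P admits the full trace.
Trace ⟨c⟩ through Q, begin at {t0}:
  after c @ step 1: no successor for Q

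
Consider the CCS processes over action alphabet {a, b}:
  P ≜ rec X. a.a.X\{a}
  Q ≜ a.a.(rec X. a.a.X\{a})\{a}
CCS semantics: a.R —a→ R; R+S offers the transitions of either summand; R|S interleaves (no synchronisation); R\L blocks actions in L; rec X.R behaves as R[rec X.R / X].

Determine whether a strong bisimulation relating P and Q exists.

P's transition system — 3 states:
  s0 = rec X. a.a.X\{a} has moves -a-> s1
  s1 = a.(rec X. a.a.X\{a})\{a} has moves -a-> s2
  s2 = (rec X. a.a.X\{a})\{a} has moves ∅
Q's transition system — 3 states:
  t0 = a.a.(rec X. a.a.X\{a})\{a} has moves -a-> t1
  t1 = a.(rec X. a.a.X\{a})\{a} has moves -a-> t2
  t2 = (rec X. a.a.X\{a})\{a} has moves ∅
Partition-refinement fixed point:
  B0 = {s0, t0}
  B1 = {s1, t1}
  B2 = {s2, t2}
s0 ∈ B0, t0 ∈ B0 → same block

YES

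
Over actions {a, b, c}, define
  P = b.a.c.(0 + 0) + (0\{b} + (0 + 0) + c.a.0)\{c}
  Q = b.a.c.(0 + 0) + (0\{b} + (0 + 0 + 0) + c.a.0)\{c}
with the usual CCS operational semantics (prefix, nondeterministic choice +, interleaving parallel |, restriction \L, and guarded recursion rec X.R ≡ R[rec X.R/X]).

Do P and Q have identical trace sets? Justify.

YES

P's transition system — 4 states:
  s0 = b.a.c.(0 + 0) + (0\{b} + (0 + 0) + c.a.0)\{c} ⊢ ··b··> s1
  s1 = a.c.(0 + 0) ⊢ ··a··> s2
  s2 = c.(0 + 0) ⊢ ··c··> s3
  s3 = 0 + 0 ⊢ (no moves)
Q's transition system — 4 states:
  t0 = b.a.c.(0 + 0) + (0\{b} + (0 + 0 + 0) + c.a.0)\{c} ⊢ ··b··> t1
  t1 = a.c.(0 + 0) ⊢ ··a··> t2
  t2 = c.(0 + 0) ⊢ ··c··> t3
  t3 = 0 + 0 ⊢ (no moves)
Partition-refinement fixed point:
  B0 = {s0, t0}
  B1 = {s1, t1}
  B2 = {s2, t2}
  B3 = {s3, t3}
s0 ∈ B0, t0 ∈ B0 → same block
Bisimilar ⇒ trace-equivalent.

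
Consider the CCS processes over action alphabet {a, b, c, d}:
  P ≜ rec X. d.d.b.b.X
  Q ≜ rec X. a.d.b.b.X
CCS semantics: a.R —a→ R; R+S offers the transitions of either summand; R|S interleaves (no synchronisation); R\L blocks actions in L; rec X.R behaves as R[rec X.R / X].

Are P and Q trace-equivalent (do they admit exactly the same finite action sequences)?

Reachable graph of P (4 states):
  s0 = rec X. d.d.b.b.X :: ··d··> s1
  s1 = d.b.b.(rec X. d.d.b.b.X) :: ··d··> s2
  s2 = b.b.(rec X. d.d.b.b.X) :: ··b··> s3
  s3 = b.(rec X. d.d.b.b.X) :: ··b··> s0
Reachable graph of Q (4 states):
  t0 = rec X. a.d.b.b.X :: ··a··> t1
  t1 = d.b.b.(rec X. a.d.b.b.X) :: ··d··> t2
  t2 = b.b.(rec X. a.d.b.b.X) :: ··b··> t3
  t3 = b.(rec X. a.d.b.b.X) :: ··b··> t0
Trace ⟨d⟩ through P, begin at {s0}:
  step 1 (d): {s1}
  P completes σ.
Trace ⟨d⟩ through Q, begin at {t0}:
  step 1 (d): no successor for Q

trace-distinct — witness ⟨d⟩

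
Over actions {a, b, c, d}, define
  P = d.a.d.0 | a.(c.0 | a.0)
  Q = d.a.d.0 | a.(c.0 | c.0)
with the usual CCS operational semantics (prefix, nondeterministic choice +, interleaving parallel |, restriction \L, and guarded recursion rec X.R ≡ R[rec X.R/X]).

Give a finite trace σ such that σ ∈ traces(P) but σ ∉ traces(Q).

P's transition system — 20 states:
  s0 = d.a.d.0 | a.(c.0 | a.0) :: -a-> s1, -d-> s2
  s1 = d.a.d.0 | (c.0 | a.0) :: -a-> s3, -c-> s4, -d-> s5
  s2 = a.d.0 | a.(c.0 | a.0) :: -a-> s5, -a-> s6
  s3 = d.a.d.0 | (c.0 | 0) :: -c-> s7, -d-> s8
  s4 = d.a.d.0 | (0 | a.0) :: -a-> s7, -d-> s9
  s5 = a.d.0 | (c.0 | a.0) :: -a-> s10, -a-> s8, -c-> s9
  s6 = d.0 | a.(c.0 | a.0) :: -a-> s10, -d-> s11
  s7 = d.a.d.0 | (0 | 0) :: -d-> s12
  s8 = a.d.0 | (c.0 | 0) :: -a-> s13, -c-> s12
  s9 = a.d.0 | (0 | a.0) :: -a-> s12, -a-> s14
  s10 = d.0 | (c.0 | a.0) :: -a-> s13, -c-> s14, -d-> s15
  s11 = 0 | a.(c.0 | a.0) :: -a-> s15
  s12 = a.d.0 | (0 | 0) :: -a-> s16
  s13 = d.0 | (c.0 | 0) :: -c-> s16, -d-> s17
  s14 = d.0 | (0 | a.0) :: -a-> s16, -d-> s18
  s15 = 0 | (c.0 | a.0) :: -a-> s17, -c-> s18
  s16 = d.0 | (0 | 0) :: -d-> s19
  s17 = 0 | (c.0 | 0) :: -c-> s19
  s18 = 0 | (0 | a.0) :: -a-> s19
  s19 = 0 | (0 | 0) :: ∅
Q's transition system — 20 states:
  t0 = d.a.d.0 | a.(c.0 | c.0) :: -a-> t1, -d-> t2
  t1 = d.a.d.0 | (c.0 | c.0) :: -c-> t3, -c-> t4, -d-> t5
  t2 = a.d.0 | a.(c.0 | c.0) :: -a-> t5, -a-> t6
  t3 = d.a.d.0 | (0 | c.0) :: -c-> t7, -d-> t8
  t4 = d.a.d.0 | (c.0 | 0) :: -c-> t7, -d-> t9
  t5 = a.d.0 | (c.0 | c.0) :: -a-> t10, -c-> t8, -c-> t9
  t6 = d.0 | a.(c.0 | c.0) :: -a-> t10, -d-> t11
  t7 = d.a.d.0 | (0 | 0) :: -d-> t12
  t8 = a.d.0 | (0 | c.0) :: -a-> t13, -c-> t12
  t9 = a.d.0 | (c.0 | 0) :: -a-> t14, -c-> t12
  t10 = d.0 | (c.0 | c.0) :: -c-> t13, -c-> t14, -d-> t15
  t11 = 0 | a.(c.0 | c.0) :: -a-> t15
  t12 = a.d.0 | (0 | 0) :: -a-> t16
  t13 = d.0 | (0 | c.0) :: -c-> t16, -d-> t17
  t14 = d.0 | (c.0 | 0) :: -c-> t16, -d-> t18
  t15 = 0 | (c.0 | c.0) :: -c-> t17, -c-> t18
  t16 = d.0 | (0 | 0) :: -d-> t19
  t17 = 0 | (0 | c.0) :: -c-> t19
  t18 = 0 | (c.0 | 0) :: -c-> t19
  t19 = 0 | (0 | 0) :: ∅
Trace ⟨aa⟩ through P, begin at {s0}:
  after a @ step 1: {s1}
  after a @ step 2: {s3}
  — P admits the full trace.
Trace ⟨aa⟩ through Q, begin at {t0}:
  after a @ step 1: {t1}
  after a @ step 2: no successor for Q

aa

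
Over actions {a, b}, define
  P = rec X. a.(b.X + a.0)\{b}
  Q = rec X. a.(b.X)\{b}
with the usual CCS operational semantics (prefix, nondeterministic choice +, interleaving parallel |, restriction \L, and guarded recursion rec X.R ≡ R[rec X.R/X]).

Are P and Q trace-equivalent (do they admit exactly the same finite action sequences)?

NO — witness ⟨aa⟩

Reachable graph of P (3 states):
  m0 = rec X. a.(b.X + a.0)\{b} | --a--▸ m1
  m1 = (b.(rec X. a.(b.X + a.0)\{b}) + a.0)\{b} | --a--▸ m2
  m2 = 0\{b} | (no moves)
Reachable graph of Q (2 states):
  n0 = rec X. a.(b.X)\{b} | --a--▸ n1
  n1 = (b.(rec X. a.(b.X)\{b}))\{b} | (no moves)
Executing aa from P (initial set {m0}):
  after a @ step 1: {m1}
  after a @ step 2: {m2}
  ✓ P
Executing aa from Q (initial set {n0}):
  after a @ step 1: {n1}
  after a @ step 2: no successor for Q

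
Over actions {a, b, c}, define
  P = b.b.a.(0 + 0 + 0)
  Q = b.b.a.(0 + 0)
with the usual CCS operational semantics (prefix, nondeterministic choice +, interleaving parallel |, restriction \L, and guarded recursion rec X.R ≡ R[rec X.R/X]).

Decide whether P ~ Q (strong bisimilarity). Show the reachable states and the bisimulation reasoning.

LTS(P): 4 reachable states
  p0 = b.b.a.(0 + 0 + 0) → =b=> p1
  p1 = b.a.(0 + 0 + 0) → =b=> p2
  p2 = a.(0 + 0 + 0) → =a=> p3
  p3 = 0 + 0 + 0 → deadlocked
LTS(Q): 4 reachable states
  q0 = b.b.a.(0 + 0) → =b=> q1
  q1 = b.a.(0 + 0) → =b=> q2
  q2 = a.(0 + 0) → =a=> q3
  q3 = 0 + 0 → deadlocked
Coarsest stable partition (strong bisimilarity classes):
  B0 = {p0, q0}
  B1 = {p1, q1}
  B2 = {p2, q2}
  B3 = {p3, q3}
p0 ∈ B0, q0 ∈ B0 → same block

YES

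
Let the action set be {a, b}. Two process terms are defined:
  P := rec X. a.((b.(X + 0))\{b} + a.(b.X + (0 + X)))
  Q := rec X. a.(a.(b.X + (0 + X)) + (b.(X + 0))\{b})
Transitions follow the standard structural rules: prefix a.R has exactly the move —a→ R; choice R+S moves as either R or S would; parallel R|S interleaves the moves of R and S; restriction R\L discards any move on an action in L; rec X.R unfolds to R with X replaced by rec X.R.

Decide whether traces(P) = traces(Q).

traces(P) = traces(Q)

P's transition system — 3 states:
  u0 = rec X. a.((b.(X + 0))\{b} + a.(b.X + (0 + X))) | =a=> u1
  u1 = (b.((rec X. a.((b.(X + 0))\{b} + a.(b.X + (0 + X)))) + 0))\{b} + a.(b.(rec X. a.((b.(X + 0))\{b} + a.(b.X + (0 + X)))) + (0 + (rec X. a.((b.(X + 0))\{b} + a.(b.X + (0 + X)))))) | =a=> u2
  u2 = b.(rec X. a.((b.(X + 0))\{b} + a.(b.X + (0 + X)))) + (0 + (rec X. a.((b.(X + 0))\{b} + a.(b.X + (0 + X))))) | =a=> u1, =b=> u0
Q's transition system — 3 states:
  v0 = rec X. a.(a.(b.X + (0 + X)) + (b.(X + 0))\{b}) | =a=> v1
  v1 = a.(b.(rec X. a.(a.(b.X + (0 + X)) + (b.(X + 0))\{b})) + (0 + (rec X. a.(a.(b.X + (0 + X)) + (b.(X + 0))\{b})))) + (b.((rec X. a.(a.(b.X + (0 + X)) + (b.(X + 0))\{b})) + 0))\{b} | =a=> v2
  v2 = b.(rec X. a.(a.(b.X + (0 + X)) + (b.(X + 0))\{b})) + (0 + (rec X. a.(a.(b.X + (0 + X)) + (b.(X + 0))\{b}))) | =a=> v1, =b=> v0
Bisimilarity quotient blocks:
  B0 = {u0, v0}
  B1 = {u1, v1}
  B2 = {u2, v2}
u0 ∈ B0, v0 ∈ B0 → same block
Bisimilar ⇒ trace-equivalent.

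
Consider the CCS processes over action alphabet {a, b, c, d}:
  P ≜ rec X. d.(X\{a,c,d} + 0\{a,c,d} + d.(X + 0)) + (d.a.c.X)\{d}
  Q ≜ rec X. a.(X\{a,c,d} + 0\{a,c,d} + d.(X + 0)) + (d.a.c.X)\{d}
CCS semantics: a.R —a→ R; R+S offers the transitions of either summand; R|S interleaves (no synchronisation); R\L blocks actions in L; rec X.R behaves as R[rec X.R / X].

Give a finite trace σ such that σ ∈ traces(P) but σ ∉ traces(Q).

d

P's transition system — 3 states:
  m0 = rec X. d.(X\{a,c,d} + 0\{a,c,d} + d.(X + 0)) + (d.a.c.X)\{d} → -d-> m1
  m1 = (rec X. d.(X\{a,c,d} + 0\{a,c,d} + d.(X + 0)) + (d.a.c.X)\{d})\{a,c,d} + 0\{a,c,d} + d.((rec X. d.(X\{a,c,d} + 0\{a,c,d} + d.(X + 0)) + (d.a.c.X)\{d}) + 0) → -d-> m2
  m2 = (rec X. d.(X\{a,c,d} + 0\{a,c,d} + d.(X + 0)) + (d.a.c.X)\{d}) + 0 → -d-> m1
Q's transition system — 3 states:
  n0 = rec X. a.(X\{a,c,d} + 0\{a,c,d} + d.(X + 0)) + (d.a.c.X)\{d} → -a-> n1
  n1 = (rec X. a.(X\{a,c,d} + 0\{a,c,d} + d.(X + 0)) + (d.a.c.X)\{d})\{a,c,d} + 0\{a,c,d} + d.((rec X. a.(X\{a,c,d} + 0\{a,c,d} + d.(X + 0)) + (d.a.c.X)\{d}) + 0) → -d-> n2
  n2 = (rec X. a.(X\{a,c,d} + 0\{a,c,d} + d.(X + 0)) + (d.a.c.X)\{d}) + 0 → -a-> n1
Executing d from P (initial set {m0}):
  [1] d ⇒ {m1}
  P completes σ.
Executing d from Q (initial set {n0}):
  [1] d ⇒ ∅ (Q stuck)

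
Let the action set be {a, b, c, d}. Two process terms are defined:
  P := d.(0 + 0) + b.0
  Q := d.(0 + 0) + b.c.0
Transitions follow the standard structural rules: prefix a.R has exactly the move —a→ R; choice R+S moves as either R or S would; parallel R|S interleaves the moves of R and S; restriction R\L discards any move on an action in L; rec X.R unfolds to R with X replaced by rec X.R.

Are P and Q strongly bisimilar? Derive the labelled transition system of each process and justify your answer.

NO

LTS(P): 3 reachable states
  s0 = d.(0 + 0) + b.0 has moves =b=> s1, =d=> s2
  s1 = 0 has moves stopped
  s2 = 0 + 0 has moves stopped
LTS(Q): 4 reachable states
  t0 = d.(0 + 0) + b.c.0 has moves =b=> t1, =d=> t2
  t1 = c.0 has moves =c=> t3
  t2 = 0 + 0 has moves stopped
  t3 = 0 has moves stopped
Coarsest stable partition (strong bisimilarity classes):
  B0 = {s0}
  B1 = {s1, s2, t2, t3}
  B2 = {t0}
  B3 = {t1}
s0 ∈ B0, t0 ∈ B2 → different blocks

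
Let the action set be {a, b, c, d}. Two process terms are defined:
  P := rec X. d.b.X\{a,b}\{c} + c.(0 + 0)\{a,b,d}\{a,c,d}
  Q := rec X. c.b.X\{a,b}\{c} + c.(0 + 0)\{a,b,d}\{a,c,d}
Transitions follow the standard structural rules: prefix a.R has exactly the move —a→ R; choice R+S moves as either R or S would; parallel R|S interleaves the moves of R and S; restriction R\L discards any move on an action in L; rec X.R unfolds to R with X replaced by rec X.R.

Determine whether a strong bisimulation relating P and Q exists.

P ≁ Q

P's transition system — 5 states:
  p0 = rec X. d.b.X\{a,b}\{c} + c.(0 + 0)\{a,b,d}\{a,c,d} | ··c··> p1, ··d··> p2
  p1 = (0 + 0)\{a,b,d}\{a,c,d} | (no moves)
  p2 = b.(rec X. d.b.X\{a,b}\{c} + c.(0 + 0)\{a,b,d}\{a,c,d})\{a,b}\{c} | ··b··> p3
  p3 = (rec X. d.b.X\{a,b}\{c} + c.(0 + 0)\{a,b,d}\{a,c,d})\{a,b}\{c} | ··d··> p4
  p4 = (b.(rec X. d.b.X\{a,b}\{c} + c.(0 + 0)\{a,b,d}\{a,c,d})\{a,b}\{c})\{a,b}\{c} | (no moves)
Q's transition system — 4 states:
  q0 = rec X. c.b.X\{a,b}\{c} + c.(0 + 0)\{a,b,d}\{a,c,d} | ··c··> q1, ··c··> q2
  q1 = (0 + 0)\{a,b,d}\{a,c,d} | (no moves)
  q2 = b.(rec X. c.b.X\{a,b}\{c} + c.(0 + 0)\{a,b,d}\{a,c,d})\{a,b}\{c} | ··b··> q3
  q3 = (rec X. c.b.X\{a,b}\{c} + c.(0 + 0)\{a,b,d}\{a,c,d})\{a,b}\{c} | (no moves)
Partition-refinement fixed point:
  B0 = {p0}
  B1 = {p2}
  B2 = {p3}
  B3 = {p1, p4, q1, q3}
  B4 = {q0}
  B5 = {q2}
p0 ∈ B0, q0 ∈ B4 → different blocks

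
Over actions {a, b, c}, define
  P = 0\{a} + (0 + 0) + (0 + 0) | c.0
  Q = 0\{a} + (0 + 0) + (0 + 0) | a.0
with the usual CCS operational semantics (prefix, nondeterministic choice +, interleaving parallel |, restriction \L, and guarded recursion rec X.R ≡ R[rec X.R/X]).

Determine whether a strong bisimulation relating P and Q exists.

LTS(P): 2 reachable states
  p0 = 0\{a} + (0 + 0) + (0 + 0) | c.0 :: ··c··> p1
  p1 = (0 + 0) | 0 :: ∅
LTS(Q): 2 reachable states
  q0 = 0\{a} + (0 + 0) + (0 + 0) | a.0 :: ··a··> q1
  q1 = (0 + 0) | 0 :: ∅
Partition-refinement fixed point:
  B0 = {p0}
  B1 = {p1, q1}
  B2 = {q0}
p0 ∈ B0, q0 ∈ B2 → different blocks

P ≁ Q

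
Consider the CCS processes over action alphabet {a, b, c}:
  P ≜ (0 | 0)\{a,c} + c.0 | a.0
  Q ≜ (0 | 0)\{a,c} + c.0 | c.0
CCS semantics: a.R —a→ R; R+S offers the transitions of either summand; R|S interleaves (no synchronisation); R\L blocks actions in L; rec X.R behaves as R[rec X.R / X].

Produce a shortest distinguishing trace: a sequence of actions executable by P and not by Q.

a

LTS(P): 4 reachable states
  u0 = (0 | 0)\{a,c} + c.0 | a.0 ⊢ —a→ u1, —c→ u2
  u1 = c.0 | 0 ⊢ —c→ u3
  u2 = 0 | a.0 ⊢ —a→ u3
  u3 = 0 | 0 ⊢ (no moves)
LTS(Q): 4 reachable states
  v0 = (0 | 0)\{a,c} + c.0 | c.0 ⊢ —c→ v1, —c→ v2
  v1 = 0 | c.0 ⊢ —c→ v3
  v2 = c.0 | 0 ⊢ —c→ v3
  v3 = 0 | 0 ⊢ (no moves)
Trace ⟨a⟩ through P, begin at {u0}:
  [1] a ⇒ {u1}
  — P admits the full trace.
Trace ⟨a⟩ through Q, begin at {v0}:
  [1] a ⇒ ∅ (Q stuck)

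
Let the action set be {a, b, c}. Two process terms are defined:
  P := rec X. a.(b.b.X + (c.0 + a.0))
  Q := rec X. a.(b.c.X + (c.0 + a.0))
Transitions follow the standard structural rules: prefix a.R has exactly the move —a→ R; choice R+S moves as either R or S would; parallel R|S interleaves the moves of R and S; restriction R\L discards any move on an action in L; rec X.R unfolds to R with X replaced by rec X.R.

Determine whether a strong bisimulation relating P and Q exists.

NO

P's transition system — 4 states:
  u0 = rec X. a.(b.b.X + (c.0 + a.0)) | ··a··> u1
  u1 = b.b.(rec X. a.(b.b.X + (c.0 + a.0))) + (c.0 + a.0) | ··a··> u2, ··b··> u3, ··c··> u2
  u2 = 0 | ∅
  u3 = b.(rec X. a.(b.b.X + (c.0 + a.0))) | ··b··> u0
Q's transition system — 4 states:
  v0 = rec X. a.(b.c.X + (c.0 + a.0)) | ··a··> v1
  v1 = b.c.(rec X. a.(b.c.X + (c.0 + a.0))) + (c.0 + a.0) | ··a··> v2, ··b··> v3, ··c··> v2
  v2 = 0 | ∅
  v3 = c.(rec X. a.(b.c.X + (c.0 + a.0))) | ··c··> v0
Bisimilarity quotient blocks:
  B0 = {u0}
  B1 = {u1}
  B2 = {u2, v2}
  B3 = {u3}
  B4 = {v0}
  B5 = {v1}
  B6 = {v3}
u0 ∈ B0, v0 ∈ B4 → different blocks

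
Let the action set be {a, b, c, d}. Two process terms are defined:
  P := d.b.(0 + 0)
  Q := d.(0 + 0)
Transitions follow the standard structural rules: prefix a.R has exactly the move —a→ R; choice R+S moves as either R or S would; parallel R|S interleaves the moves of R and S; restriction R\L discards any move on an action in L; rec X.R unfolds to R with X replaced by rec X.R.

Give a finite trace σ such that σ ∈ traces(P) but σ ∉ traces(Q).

Reachable graph of P (3 states):
  u0 = d.b.(0 + 0) | ··d··> u1
  u1 = b.(0 + 0) | ··b··> u2
  u2 = 0 + 0 | ∅
Reachable graph of Q (2 states):
  v0 = d.(0 + 0) | ··d··> v1
  v1 = 0 + 0 | ∅
Executing db from P (initial set {u0}):
  after d @ step 1: {u1}
  after b @ step 2: {u2}
  — P admits the full trace.
Executing db from Q (initial set {v0}):
  after d @ step 1: {v1}
  after b @ step 2: ∅ (Q stuck)

db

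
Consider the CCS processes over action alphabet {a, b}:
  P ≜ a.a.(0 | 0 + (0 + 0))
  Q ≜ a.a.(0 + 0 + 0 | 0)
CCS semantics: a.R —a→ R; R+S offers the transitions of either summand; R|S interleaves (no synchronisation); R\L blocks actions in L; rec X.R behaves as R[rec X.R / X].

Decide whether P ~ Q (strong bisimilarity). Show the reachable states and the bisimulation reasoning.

Reachable graph of P (3 states):
  u0 = a.a.(0 | 0 + (0 + 0)) ⊢ —a→ u1
  u1 = a.(0 | 0 + (0 + 0)) ⊢ —a→ u2
  u2 = 0 | 0 + (0 + 0) ⊢ deadlocked
Reachable graph of Q (3 states):
  v0 = a.a.(0 + 0 + 0 | 0) ⊢ —a→ v1
  v1 = a.(0 + 0 + 0 | 0) ⊢ —a→ v2
  v2 = 0 + 0 + 0 | 0 ⊢ deadlocked
Bisimilarity quotient blocks:
  B0 = {u0, v0}
  B1 = {u1, v1}
  B2 = {u2, v2}
u0 ∈ B0, v0 ∈ B0 → same block

YES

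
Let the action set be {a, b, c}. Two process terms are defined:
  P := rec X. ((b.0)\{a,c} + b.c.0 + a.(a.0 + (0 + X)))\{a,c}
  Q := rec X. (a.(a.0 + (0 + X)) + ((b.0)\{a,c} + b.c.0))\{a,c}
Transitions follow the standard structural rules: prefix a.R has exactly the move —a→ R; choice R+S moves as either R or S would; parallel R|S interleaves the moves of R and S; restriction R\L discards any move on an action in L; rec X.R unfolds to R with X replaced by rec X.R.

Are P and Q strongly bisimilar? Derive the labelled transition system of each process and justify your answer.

P ~ Q

P's transition system — 3 states:
  m0 = rec X. ((b.0)\{a,c} + b.c.0 + a.(a.0 + (0 + X)))\{a,c} → -b-> m1, -b-> m2
  m1 = (c.0)\{a,c} → stopped
  m2 = 0\{a,c}\{a,c} → stopped
Q's transition system — 3 states:
  n0 = rec X. (a.(a.0 + (0 + X)) + ((b.0)\{a,c} + b.c.0))\{a,c} → -b-> n1, -b-> n2
  n1 = (c.0)\{a,c} → stopped
  n2 = 0\{a,c}\{a,c} → stopped
Partition-refinement fixed point:
  B0 = {m0, n0}
  B1 = {m1, m2, n1, n2}
m0 ∈ B0, n0 ∈ B0 → same block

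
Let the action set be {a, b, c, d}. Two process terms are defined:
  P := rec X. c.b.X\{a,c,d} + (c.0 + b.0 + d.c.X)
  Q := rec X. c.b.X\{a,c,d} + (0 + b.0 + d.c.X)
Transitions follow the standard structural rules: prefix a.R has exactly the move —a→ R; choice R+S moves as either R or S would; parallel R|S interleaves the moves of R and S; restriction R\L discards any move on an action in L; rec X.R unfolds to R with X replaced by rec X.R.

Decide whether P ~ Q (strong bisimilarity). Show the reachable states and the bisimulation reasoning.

LTS(P): 6 reachable states
  s0 = rec X. c.b.X\{a,c,d} + (c.0 + b.0 + d.c.X) → -b-> s1, -c-> s1, -c-> s2, -d-> s3
  s1 = 0 → ∅
  s2 = b.(rec X. c.b.X\{a,c,d} + (c.0 + b.0 + d.c.X))\{a,c,d} → -b-> s4
  s3 = c.(rec X. c.b.X\{a,c,d} + (c.0 + b.0 + d.c.X)) → -c-> s0
  s4 = (rec X. c.b.X\{a,c,d} + (c.0 + b.0 + d.c.X))\{a,c,d} → -b-> s5
  s5 = 0\{a,c,d} → ∅
LTS(Q): 6 reachable states
  t0 = rec X. c.b.X\{a,c,d} + (0 + b.0 + d.c.X) → -b-> t1, -c-> t2, -d-> t3
  t1 = 0 → ∅
  t2 = b.(rec X. c.b.X\{a,c,d} + (0 + b.0 + d.c.X))\{a,c,d} → -b-> t4
  t3 = c.(rec X. c.b.X\{a,c,d} + (0 + b.0 + d.c.X)) → -c-> t0
  t4 = (rec X. c.b.X\{a,c,d} + (0 + b.0 + d.c.X))\{a,c,d} → -b-> t5
  t5 = 0\{a,c,d} → ∅
Coarsest stable partition (strong bisimilarity classes):
  B0 = {s0}
  B1 = {s1, s5, t1, t5}
  B2 = {s3}
  B3 = {s2, t2}
  B4 = {s4, t4}
  B5 = {t0}
  B6 = {t3}
s0 ∈ B0, t0 ∈ B5 → different blocks

P ≁ Q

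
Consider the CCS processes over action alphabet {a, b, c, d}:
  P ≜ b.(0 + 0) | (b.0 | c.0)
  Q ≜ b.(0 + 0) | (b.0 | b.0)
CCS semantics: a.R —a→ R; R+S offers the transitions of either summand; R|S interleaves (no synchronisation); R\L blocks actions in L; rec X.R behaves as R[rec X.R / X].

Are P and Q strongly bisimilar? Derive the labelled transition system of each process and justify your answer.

P's transition system — 8 states:
  m0 = b.(0 + 0) | (b.0 | c.0) | ··b··> m1, ··b··> m2, ··c··> m3
  m1 = (0 + 0) | (b.0 | c.0) | ··b··> m4, ··c··> m5
  m2 = b.(0 + 0) | (0 | c.0) | ··b··> m4, ··c··> m6
  m3 = b.(0 + 0) | (b.0 | 0) | ··b··> m5, ··b··> m6
  m4 = (0 + 0) | (0 | c.0) | ··c··> m7
  m5 = (0 + 0) | (b.0 | 0) | ··b··> m7
  m6 = b.(0 + 0) | (0 | 0) | ··b··> m7
  m7 = (0 + 0) | (0 | 0) | ·
Q's transition system — 8 states:
  n0 = b.(0 + 0) | (b.0 | b.0) | ··b··> n1, ··b··> n2, ··b··> n3
  n1 = (0 + 0) | (b.0 | b.0) | ··b··> n4, ··b··> n5
  n2 = b.(0 + 0) | (0 | b.0) | ··b··> n4, ··b··> n6
  n3 = b.(0 + 0) | (b.0 | 0) | ··b··> n5, ··b··> n6
  n4 = (0 + 0) | (0 | b.0) | ··b··> n7
  n5 = (0 + 0) | (b.0 | 0) | ··b··> n7
  n6 = b.(0 + 0) | (0 | 0) | ··b··> n7
  n7 = (0 + 0) | (0 | 0) | ·
Coarsest stable partition (strong bisimilarity classes):
  B0 = {m0}
  B1 = {m3, n1, n2, n3}
  B2 = {m5, m6, n4, n5, n6}
  B3 = {m7, n7}
  B4 = {m1, m2}
  B5 = {m4}
  B6 = {n0}
m0 ∈ B0, n0 ∈ B6 → different blocks

P ≁ Q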